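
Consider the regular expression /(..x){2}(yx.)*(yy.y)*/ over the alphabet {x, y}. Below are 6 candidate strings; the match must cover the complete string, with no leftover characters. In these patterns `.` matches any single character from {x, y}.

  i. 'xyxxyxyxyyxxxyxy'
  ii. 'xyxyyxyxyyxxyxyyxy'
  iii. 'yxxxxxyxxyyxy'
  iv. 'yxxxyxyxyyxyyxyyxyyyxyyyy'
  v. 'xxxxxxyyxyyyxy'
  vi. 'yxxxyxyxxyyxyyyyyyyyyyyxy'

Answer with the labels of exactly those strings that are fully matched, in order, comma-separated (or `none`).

i → no match
ii → match
iii → match
iv → no match
v → match
vi → match

ii, iii, v, vi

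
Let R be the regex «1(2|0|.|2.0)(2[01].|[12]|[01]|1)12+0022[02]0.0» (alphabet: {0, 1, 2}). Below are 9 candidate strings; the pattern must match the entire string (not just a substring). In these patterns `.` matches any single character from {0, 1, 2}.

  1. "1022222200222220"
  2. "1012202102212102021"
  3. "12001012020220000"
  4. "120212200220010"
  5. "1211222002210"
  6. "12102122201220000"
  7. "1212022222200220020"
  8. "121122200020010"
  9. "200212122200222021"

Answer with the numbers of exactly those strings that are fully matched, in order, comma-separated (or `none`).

1 → no match
2 → no match — must end with "0"
3 → no match
4 → no match
5 → no match
6 → no match
7 → no match
8 → no match
9 → no match — must start with "1"

none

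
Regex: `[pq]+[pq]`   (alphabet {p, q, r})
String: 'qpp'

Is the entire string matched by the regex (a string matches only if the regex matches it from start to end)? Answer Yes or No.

Yes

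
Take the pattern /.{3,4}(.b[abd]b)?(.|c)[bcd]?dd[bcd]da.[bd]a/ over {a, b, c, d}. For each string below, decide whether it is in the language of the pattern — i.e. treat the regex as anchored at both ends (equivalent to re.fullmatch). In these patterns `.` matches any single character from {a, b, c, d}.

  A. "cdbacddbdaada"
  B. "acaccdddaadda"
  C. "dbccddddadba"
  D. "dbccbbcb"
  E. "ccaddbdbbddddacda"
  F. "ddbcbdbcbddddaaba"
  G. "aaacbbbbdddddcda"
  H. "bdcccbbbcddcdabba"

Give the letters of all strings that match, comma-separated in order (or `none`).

A → match
B → no match
C → match
D → no match — must end with "a"
E → match
F → match
G → no match
H → match

A, C, E, F, H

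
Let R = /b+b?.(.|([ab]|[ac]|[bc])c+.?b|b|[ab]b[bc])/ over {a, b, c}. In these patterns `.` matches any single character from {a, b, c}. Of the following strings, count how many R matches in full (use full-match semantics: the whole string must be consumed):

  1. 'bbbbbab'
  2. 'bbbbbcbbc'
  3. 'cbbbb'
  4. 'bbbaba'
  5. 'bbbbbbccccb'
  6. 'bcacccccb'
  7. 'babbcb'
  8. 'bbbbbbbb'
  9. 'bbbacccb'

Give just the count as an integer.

6

1 → match
2 → match
3 → no match — must start with 'b'
4 → no match
5 → match
6 → match
7 → no match
8 → match
9 → match
Total matched: 6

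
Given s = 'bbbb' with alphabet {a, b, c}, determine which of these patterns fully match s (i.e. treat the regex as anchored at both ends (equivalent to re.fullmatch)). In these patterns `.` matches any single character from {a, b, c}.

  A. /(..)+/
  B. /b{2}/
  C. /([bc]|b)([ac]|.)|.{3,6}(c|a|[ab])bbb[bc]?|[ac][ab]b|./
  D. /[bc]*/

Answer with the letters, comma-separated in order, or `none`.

A, D

A → match
B → no match
C → no match
D → match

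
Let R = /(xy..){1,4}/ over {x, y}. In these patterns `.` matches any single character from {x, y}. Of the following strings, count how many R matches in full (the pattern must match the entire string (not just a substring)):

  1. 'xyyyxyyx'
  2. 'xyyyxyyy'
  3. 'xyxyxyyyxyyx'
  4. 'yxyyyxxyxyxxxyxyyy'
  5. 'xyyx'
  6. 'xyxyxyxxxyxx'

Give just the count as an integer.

5

1 → match
2 → match
3 → match
4 → no match — must start with 'xy'
5 → match
6 → match
Total matched: 5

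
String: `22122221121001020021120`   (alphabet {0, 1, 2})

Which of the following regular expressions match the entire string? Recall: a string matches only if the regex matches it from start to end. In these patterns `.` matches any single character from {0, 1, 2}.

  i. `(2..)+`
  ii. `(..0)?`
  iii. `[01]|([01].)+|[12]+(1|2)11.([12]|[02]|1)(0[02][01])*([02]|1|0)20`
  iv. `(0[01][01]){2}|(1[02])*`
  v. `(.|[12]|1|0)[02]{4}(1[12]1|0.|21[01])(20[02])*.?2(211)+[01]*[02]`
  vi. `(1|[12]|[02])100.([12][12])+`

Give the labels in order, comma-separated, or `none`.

iii

i → no match
ii → no match
iii → match
iv → no match
v → no match
vi → no match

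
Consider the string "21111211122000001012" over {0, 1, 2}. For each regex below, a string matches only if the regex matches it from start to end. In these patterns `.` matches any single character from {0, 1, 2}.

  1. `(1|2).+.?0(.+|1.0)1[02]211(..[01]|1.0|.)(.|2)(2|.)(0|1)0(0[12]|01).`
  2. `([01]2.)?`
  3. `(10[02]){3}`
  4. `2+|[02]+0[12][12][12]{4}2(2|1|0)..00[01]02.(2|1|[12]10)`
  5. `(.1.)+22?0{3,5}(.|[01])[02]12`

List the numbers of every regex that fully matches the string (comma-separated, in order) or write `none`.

5

1 → no match
2 → no match
3 → no match — must start with "10"
4 → no match
5 → match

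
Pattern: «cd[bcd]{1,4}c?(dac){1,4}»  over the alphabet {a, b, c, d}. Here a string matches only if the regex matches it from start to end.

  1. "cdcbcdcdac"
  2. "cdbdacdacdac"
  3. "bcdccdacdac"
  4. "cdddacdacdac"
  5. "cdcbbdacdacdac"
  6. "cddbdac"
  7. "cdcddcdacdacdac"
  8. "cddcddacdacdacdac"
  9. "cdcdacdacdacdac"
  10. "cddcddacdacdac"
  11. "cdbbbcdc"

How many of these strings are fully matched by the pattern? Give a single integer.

1 → match
2 → match
3 → no match — must start with "cd"
4 → match
5 → match
6 → match
7 → match
8 → match
9 → match
10 → match
11 → no match — must end with "dac"
Total matched: 9

9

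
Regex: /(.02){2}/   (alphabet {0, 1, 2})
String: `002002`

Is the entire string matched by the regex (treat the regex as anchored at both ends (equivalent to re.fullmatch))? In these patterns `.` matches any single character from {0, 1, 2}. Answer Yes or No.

Yes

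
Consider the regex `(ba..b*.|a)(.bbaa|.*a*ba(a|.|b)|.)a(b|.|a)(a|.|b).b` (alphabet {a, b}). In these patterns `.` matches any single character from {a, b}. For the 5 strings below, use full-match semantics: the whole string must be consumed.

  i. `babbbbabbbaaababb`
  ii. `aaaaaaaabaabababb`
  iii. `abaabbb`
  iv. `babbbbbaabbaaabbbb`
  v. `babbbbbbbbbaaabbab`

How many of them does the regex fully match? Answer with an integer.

i → match
ii → no match
iii → match
iv → match
v → match
Total matched: 4

4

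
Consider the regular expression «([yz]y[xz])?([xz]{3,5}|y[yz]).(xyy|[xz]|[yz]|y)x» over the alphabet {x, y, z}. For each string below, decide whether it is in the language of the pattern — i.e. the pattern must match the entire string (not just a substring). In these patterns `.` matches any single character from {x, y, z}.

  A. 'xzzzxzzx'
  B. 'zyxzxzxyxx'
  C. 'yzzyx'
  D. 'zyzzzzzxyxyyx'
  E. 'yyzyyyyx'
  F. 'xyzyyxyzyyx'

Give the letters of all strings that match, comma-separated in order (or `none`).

A. 'xzzzxzzx' → match
B. 'zyxzxzxyxx' → match
C. 'yzzyx' → match
D → match
E. 'yyzyyyyx' → match
F. 'xyzyyxyzyyx' → no match

A, B, C, D, E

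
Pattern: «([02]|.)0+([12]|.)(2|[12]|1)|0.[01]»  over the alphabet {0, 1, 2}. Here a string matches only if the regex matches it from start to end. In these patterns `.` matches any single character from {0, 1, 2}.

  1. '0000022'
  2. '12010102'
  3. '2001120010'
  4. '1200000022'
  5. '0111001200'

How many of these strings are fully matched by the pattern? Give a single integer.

1

1. '0000022' → match
2. '12010102' → no match
3. '2001120010' → no match
4. '1200000022' → no match
5. '0111001200' → no match
Total matched: 1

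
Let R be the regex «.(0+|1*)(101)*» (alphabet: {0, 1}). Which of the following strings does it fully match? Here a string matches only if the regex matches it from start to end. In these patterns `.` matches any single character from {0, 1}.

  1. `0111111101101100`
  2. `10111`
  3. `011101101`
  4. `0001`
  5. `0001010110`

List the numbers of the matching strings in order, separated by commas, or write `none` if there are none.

3

1 → no match
2 → no match
3 → match
4 → no match
5 → no match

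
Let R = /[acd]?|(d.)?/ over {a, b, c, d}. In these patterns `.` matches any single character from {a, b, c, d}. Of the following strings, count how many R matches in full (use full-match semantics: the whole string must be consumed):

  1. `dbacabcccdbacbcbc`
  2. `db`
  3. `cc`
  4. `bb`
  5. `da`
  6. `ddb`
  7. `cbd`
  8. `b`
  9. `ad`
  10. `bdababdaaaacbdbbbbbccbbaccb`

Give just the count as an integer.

2

1 → no match
2 → match
3 → no match
4 → no match
5 → match
6 → no match
7 → no match
8 → no match
9 → no match
10 → no match
Total matched: 2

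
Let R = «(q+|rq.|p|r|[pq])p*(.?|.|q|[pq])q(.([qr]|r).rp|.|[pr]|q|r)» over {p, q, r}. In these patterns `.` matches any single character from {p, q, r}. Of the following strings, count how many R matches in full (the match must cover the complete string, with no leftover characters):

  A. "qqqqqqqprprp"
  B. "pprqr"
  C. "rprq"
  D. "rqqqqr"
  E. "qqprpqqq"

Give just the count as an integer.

3

A → match
B → match
C → no match
D → match
E → no match
Total matched: 3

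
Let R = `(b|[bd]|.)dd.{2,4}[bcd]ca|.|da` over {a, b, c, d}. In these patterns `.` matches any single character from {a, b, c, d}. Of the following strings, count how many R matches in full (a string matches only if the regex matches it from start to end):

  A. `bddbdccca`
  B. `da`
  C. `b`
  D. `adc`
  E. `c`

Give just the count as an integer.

A. `bddbdccca` → match
B. `da` → match
C. `b` → match
D. `adc` → no match
E. `c` → match
Total matched: 4

4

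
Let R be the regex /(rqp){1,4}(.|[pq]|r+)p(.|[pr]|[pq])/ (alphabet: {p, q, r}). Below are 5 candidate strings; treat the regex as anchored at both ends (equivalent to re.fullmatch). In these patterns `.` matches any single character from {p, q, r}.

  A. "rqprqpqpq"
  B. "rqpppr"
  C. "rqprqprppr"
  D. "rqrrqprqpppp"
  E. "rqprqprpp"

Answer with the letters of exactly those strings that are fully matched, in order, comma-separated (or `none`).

A, B, E

A → match
B → match
C → no match
D → no match — must start with "rqp"
E → match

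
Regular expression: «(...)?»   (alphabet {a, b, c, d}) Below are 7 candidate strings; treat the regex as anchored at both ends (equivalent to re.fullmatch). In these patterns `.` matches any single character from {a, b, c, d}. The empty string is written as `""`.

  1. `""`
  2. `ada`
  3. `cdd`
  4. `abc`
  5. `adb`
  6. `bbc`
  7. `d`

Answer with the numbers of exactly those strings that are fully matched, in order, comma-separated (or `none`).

1, 2, 3, 4, 5, 6

1. `""` → match
2. `ada` → match
3. `cdd` → match
4. `abc` → match
5. `adb` → match
6. `bbc` → match
7. `d` → no match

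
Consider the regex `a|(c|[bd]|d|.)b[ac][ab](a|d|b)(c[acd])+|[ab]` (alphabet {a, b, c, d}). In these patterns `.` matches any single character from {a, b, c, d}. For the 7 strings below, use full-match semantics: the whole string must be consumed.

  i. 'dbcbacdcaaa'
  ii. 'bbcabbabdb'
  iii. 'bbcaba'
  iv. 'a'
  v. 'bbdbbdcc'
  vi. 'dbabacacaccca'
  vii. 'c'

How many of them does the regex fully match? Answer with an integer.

i → no match
ii → no match
iii → no match
iv → match
v → no match
vi → match
vii → no match
Total matched: 2

2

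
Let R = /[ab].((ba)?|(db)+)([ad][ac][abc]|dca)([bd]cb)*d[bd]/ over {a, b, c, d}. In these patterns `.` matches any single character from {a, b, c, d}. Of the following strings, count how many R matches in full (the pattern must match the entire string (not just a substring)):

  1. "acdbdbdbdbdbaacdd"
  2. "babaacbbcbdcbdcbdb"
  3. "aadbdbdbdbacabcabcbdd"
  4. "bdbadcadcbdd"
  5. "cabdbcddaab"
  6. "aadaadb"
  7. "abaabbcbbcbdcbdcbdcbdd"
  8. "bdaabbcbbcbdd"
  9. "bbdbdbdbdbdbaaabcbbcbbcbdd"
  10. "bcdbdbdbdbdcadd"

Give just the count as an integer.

1 → match
2 → match
3 → no match
4 → match
5 → no match
6 → match
7 → match
8 → match
9 → match
10 → match
Total matched: 8

8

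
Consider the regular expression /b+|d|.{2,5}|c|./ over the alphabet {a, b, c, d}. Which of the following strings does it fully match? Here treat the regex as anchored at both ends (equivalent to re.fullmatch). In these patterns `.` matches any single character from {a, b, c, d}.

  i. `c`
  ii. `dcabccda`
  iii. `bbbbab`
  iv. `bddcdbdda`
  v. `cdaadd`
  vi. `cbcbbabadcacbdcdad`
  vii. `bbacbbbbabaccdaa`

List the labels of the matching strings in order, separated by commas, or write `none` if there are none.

i

i. `c` → match
ii. `dcabccda` → no match
iii. `bbbbab` → no match
iv. `bddcdbdda` → no match
v. `cdaadd` → no match
vi → no match
vii → no match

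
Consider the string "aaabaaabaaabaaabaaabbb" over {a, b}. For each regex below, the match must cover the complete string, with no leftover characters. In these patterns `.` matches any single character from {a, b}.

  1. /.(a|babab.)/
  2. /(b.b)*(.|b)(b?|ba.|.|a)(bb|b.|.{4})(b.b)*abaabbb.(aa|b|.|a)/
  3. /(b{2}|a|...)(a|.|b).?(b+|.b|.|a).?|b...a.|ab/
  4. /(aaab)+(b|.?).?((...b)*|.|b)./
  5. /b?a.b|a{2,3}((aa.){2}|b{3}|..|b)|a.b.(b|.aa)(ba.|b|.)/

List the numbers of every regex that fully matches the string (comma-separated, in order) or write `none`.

4

1 → no match
2 → no match
3 → no match
4 → match
5 → no match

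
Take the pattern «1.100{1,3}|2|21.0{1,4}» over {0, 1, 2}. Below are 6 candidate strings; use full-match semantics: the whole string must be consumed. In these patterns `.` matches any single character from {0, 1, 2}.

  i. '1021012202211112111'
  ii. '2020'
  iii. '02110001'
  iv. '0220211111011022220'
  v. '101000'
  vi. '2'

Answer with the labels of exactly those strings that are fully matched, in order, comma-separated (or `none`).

i → no match
ii → no match
iii → no match
iv → no match
v → match
vi → match

v, vi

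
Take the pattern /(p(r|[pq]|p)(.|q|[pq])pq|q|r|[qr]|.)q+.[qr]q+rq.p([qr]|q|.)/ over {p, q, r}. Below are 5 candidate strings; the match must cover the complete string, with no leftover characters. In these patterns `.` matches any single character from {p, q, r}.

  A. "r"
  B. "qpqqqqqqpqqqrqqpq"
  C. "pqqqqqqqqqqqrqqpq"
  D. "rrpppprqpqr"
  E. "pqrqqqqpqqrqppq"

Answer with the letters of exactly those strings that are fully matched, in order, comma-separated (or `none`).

A → no match
B → no match
C → match
D → no match
E → no match

C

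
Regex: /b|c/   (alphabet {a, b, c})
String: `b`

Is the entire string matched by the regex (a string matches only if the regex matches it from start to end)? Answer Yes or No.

Yes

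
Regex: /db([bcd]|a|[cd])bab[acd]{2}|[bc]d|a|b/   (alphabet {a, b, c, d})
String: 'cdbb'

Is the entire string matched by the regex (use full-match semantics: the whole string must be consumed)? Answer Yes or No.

No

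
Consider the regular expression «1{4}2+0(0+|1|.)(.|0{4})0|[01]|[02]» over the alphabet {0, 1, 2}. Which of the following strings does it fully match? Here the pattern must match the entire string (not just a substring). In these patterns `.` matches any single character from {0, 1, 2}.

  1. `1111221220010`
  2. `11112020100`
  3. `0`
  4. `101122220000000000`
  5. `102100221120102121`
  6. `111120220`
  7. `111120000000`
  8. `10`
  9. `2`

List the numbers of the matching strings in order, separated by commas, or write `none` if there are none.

1 → no match
2. `11112020100` → no match
3. `0` → match
4 → no match
5 → no match
6. `111120220` → match
7. `111120000000` → match
8. `10` → no match
9. `2` → match

3, 6, 7, 9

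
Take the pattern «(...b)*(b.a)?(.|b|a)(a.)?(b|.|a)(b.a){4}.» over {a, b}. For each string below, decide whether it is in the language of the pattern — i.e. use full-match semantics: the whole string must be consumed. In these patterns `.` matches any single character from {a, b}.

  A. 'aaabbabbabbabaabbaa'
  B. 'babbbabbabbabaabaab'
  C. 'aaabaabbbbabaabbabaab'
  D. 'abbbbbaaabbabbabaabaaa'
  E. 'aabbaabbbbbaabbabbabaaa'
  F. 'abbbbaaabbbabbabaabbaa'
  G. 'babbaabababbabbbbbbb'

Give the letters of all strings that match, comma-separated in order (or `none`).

A, B, C, D, E, F

A → match
B → match
C → match
D → match
E → match
F → match
G → no match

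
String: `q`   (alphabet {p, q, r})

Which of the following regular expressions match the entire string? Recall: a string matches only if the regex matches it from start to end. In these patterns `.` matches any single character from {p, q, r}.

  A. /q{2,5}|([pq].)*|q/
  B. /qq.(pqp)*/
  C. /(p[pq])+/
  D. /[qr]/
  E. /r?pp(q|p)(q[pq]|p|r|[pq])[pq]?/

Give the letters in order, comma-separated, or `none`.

A → match
B → no match — must start with `qq`
C → no match — must start with `p`
D → match
E → no match

A, D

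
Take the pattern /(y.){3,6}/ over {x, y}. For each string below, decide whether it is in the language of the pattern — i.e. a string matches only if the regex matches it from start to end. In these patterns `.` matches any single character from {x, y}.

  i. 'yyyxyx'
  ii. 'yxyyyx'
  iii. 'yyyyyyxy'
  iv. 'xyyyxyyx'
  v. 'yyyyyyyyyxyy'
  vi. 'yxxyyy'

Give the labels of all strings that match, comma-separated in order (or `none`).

i. 'yyyxyx' → match
ii. 'yxyyyx' → match
iii. 'yyyyyyxy' → no match
iv. 'xyyyxyyx' → no match — must start with 'y'
v. 'yyyyyyyyyxyy' → match
vi. 'yxxyyy' → no match

i, ii, v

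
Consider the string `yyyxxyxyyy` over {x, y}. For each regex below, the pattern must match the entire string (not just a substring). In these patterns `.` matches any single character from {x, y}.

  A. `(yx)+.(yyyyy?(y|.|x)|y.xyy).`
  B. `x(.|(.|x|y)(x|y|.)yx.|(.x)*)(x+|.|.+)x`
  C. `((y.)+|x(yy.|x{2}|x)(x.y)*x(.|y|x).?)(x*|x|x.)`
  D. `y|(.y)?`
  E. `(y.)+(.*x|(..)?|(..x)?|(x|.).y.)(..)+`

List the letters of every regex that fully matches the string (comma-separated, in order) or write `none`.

E

A → no match — must start with `yx`
B → no match — must start with `x`
C → no match
D → no match
E → match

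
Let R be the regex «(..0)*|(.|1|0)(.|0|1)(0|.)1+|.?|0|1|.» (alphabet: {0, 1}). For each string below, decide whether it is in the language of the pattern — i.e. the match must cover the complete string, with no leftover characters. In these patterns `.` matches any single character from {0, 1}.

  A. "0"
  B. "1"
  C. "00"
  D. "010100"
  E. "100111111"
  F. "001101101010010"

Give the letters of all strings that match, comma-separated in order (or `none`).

A → match
B → match
C → no match
D → match
E → match
F → no match

A, B, D, E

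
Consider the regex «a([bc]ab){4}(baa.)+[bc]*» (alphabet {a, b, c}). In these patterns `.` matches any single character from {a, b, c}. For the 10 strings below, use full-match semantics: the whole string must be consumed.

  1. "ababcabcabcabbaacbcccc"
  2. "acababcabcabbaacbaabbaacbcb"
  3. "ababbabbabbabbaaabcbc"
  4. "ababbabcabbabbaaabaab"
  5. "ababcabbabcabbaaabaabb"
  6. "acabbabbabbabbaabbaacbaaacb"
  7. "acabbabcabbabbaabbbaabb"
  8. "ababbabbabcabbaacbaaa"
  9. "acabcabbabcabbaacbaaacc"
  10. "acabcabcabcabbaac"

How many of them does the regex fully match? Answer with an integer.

8

1 → match
2 → no match
3 → match
4 → match
5 → match
6 → match
7 → no match
8 → match
9 → match
10 → match
Total matched: 8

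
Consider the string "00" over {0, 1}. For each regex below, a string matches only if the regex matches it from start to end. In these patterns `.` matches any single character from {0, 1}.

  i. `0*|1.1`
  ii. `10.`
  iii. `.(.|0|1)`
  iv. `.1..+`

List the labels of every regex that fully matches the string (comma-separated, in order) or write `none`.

i, iii

i → match
ii → no match — must start with "10"
iii → match
iv → no match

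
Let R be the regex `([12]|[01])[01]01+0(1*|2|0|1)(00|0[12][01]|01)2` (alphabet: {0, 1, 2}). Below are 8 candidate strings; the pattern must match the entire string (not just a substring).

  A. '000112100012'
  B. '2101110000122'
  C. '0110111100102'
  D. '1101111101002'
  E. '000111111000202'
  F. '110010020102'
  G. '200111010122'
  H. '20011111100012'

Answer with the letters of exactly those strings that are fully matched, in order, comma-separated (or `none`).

A → no match
B → no match
C → no match
D → match
E → match
F → no match
G → no match
H → match

D, E, H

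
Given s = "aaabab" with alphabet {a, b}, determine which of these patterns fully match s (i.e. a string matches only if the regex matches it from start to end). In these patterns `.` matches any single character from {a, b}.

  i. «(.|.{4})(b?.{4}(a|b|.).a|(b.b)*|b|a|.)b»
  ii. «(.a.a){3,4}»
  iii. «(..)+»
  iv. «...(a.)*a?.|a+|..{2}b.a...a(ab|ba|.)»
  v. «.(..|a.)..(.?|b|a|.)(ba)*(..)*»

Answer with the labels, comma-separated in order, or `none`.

i → match
ii → no match — must end with "a"
iii → match
iv → no match
v → match

i, iii, v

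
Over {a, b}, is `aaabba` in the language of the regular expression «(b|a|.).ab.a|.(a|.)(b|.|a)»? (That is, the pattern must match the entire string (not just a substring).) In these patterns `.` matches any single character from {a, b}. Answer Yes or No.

Yes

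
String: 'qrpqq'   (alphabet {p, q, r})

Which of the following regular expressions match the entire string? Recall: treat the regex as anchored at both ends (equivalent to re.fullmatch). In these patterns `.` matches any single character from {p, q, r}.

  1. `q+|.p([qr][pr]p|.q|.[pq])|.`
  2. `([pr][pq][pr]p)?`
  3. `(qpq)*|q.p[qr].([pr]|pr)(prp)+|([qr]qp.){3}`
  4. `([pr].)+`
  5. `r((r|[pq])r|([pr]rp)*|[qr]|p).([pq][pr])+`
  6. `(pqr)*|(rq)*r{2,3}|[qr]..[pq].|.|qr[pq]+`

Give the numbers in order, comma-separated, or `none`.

1 → no match
2 → no match
3 → no match
4 → no match
5 → no match — must start with 'r'
6 → match

6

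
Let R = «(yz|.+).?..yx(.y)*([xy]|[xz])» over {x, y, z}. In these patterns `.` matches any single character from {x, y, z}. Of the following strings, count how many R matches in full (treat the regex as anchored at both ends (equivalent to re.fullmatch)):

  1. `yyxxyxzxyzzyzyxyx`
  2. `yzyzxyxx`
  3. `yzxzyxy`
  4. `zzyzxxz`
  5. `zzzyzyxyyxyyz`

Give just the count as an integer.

1 → no match
2. `yzyzxyxx` → match
3. `yzxzyxy` → match
4. `zzyzxxz` → no match
5 → match
Total matched: 3

3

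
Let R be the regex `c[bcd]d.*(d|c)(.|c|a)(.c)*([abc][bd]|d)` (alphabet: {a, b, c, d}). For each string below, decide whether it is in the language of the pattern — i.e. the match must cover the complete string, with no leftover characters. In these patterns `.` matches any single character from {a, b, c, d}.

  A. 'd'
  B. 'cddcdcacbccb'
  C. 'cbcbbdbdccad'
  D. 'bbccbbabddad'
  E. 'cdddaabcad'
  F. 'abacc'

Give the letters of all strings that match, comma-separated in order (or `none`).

A → no match — must start with 'c'
B → match
C → no match
D → no match — must start with 'c'
E → match
F → no match — must start with 'c'

B, E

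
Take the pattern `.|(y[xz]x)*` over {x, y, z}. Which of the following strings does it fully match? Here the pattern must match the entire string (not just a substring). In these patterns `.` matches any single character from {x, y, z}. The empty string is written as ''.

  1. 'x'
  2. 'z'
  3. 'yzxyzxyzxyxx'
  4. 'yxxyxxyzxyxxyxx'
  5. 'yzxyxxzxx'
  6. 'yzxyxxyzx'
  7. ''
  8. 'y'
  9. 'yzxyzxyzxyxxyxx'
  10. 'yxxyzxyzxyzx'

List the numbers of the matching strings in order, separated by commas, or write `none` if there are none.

1, 2, 3, 4, 6, 7, 8, 9, 10

1 → match
2 → match
3 → match
4 → match
5 → no match
6 → match
7 → match
8 → match
9 → match
10 → match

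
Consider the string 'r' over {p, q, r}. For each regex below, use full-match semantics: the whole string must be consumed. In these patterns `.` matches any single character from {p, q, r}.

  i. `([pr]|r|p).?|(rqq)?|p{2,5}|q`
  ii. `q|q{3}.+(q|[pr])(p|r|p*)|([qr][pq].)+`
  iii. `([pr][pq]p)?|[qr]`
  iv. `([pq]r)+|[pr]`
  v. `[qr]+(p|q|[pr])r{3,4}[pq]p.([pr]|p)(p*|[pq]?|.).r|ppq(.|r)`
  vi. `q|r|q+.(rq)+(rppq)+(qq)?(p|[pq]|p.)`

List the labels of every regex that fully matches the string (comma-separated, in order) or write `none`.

i, iii, iv, vi

i → match
ii → no match
iii → match
iv → match
v → no match
vi → match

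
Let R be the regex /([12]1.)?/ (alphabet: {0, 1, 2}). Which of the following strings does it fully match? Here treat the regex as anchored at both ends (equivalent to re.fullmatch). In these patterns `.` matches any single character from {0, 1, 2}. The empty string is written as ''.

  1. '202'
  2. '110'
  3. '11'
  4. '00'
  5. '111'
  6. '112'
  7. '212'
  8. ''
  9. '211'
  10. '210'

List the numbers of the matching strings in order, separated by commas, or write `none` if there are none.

1 → no match
2 → match
3 → no match
4 → no match
5 → match
6 → match
7 → match
8 → match
9 → match
10 → match

2, 5, 6, 7, 8, 9, 10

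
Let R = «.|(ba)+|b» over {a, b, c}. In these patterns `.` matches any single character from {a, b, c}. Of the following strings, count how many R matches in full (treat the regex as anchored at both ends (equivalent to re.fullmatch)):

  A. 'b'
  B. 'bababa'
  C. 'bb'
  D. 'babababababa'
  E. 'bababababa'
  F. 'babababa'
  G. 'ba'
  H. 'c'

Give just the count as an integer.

A. 'b' → match
B. 'bababa' → match
C. 'bb' → no match
D. 'babababababa' → match
E. 'bababababa' → match
F. 'babababa' → match
G. 'ba' → match
H. 'c' → match
Total matched: 7

7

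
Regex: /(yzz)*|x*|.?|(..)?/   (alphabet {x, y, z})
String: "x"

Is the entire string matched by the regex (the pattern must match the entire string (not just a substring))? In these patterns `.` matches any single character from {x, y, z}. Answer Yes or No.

Yes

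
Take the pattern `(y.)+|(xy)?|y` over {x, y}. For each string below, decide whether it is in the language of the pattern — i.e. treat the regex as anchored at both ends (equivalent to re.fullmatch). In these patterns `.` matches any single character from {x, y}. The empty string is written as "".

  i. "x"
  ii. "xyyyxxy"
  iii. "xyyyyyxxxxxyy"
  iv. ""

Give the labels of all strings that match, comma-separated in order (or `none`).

i → no match
ii → no match
iii → no match
iv → match

iv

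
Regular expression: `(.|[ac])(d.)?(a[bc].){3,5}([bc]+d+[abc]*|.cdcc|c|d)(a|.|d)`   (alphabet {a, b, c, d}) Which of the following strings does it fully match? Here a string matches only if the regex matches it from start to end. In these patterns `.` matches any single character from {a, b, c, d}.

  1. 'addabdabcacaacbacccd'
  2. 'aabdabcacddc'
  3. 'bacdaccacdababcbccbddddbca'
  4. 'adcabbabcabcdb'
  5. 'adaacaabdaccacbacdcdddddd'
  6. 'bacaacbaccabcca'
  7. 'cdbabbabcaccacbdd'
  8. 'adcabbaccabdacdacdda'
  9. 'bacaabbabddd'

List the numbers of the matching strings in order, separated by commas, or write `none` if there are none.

1, 2, 3, 4, 5, 6, 7, 8, 9

1 → match
2. 'aabdabcacddc' → match
3 → match
4 → match
5 → match
6 → match
7 → match
8 → match
9. 'bacaabbabddd' → match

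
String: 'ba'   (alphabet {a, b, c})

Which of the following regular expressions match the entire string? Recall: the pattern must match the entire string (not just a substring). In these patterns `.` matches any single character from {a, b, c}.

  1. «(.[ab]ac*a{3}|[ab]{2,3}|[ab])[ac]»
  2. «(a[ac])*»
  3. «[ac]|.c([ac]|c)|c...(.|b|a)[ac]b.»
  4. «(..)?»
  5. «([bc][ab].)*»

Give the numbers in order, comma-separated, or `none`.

1, 4

1 → match
2 → no match
3 → no match
4 → match
5 → no match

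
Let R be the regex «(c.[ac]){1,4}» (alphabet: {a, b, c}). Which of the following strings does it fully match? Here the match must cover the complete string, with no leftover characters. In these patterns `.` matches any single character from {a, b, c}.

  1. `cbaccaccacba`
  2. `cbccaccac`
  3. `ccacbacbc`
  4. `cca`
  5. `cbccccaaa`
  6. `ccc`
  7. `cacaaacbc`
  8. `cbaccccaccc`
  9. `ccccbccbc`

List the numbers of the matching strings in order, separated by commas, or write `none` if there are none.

1 → match
2 → match
3 → match
4 → match
5 → no match
6 → match
7 → no match
8 → no match
9 → match

1, 2, 3, 4, 6, 9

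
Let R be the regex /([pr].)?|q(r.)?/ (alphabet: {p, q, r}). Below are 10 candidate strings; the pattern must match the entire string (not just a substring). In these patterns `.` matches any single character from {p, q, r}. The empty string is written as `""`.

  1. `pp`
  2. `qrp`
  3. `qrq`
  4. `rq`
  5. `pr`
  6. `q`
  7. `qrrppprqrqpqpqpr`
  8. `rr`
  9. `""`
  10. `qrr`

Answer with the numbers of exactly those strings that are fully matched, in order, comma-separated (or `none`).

1 → match
2 → match
3 → match
4 → match
5 → match
6 → match
7 → no match
8 → match
9 → match
10 → match

1, 2, 3, 4, 5, 6, 8, 9, 10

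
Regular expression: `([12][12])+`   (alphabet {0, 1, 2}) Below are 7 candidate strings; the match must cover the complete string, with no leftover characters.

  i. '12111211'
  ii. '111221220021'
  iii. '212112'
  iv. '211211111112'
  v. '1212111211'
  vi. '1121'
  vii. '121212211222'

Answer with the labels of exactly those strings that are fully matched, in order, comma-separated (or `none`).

i → match
ii → no match
iii → match
iv → match
v → match
vi → match
vii → match

i, iii, iv, v, vi, vii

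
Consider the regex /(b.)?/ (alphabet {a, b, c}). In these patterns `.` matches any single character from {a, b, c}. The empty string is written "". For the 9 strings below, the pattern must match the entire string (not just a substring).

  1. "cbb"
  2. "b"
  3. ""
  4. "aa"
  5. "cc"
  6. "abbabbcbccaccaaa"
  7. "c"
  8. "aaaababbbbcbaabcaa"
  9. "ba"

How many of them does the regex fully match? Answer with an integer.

2

1. "cbb" → no match
2. "b" → no match
3. "" → match
4. "aa" → no match
5. "cc" → no match
6 → no match
7. "c" → no match
8 → no match
9. "ba" → match
Total matched: 2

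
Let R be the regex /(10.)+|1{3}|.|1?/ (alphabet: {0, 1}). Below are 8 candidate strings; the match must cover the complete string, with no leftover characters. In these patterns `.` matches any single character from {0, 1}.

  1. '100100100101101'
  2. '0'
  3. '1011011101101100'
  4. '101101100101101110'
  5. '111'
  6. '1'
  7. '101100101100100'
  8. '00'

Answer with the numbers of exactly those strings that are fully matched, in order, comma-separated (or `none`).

1 → match
2 → match
3 → no match
4 → no match
5 → match
6 → match
7 → match
8 → no match

1, 2, 5, 6, 7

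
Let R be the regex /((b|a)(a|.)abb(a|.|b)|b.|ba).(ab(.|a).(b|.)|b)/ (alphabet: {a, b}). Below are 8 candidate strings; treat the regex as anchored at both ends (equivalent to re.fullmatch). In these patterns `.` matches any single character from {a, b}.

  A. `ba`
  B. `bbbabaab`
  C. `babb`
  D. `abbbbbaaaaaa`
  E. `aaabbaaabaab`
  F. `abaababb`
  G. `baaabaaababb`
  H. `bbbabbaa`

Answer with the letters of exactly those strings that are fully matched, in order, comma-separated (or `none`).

B, C, E, H

A → no match
B → match
C → match
D → no match
E → match
F → no match
G → no match
H → match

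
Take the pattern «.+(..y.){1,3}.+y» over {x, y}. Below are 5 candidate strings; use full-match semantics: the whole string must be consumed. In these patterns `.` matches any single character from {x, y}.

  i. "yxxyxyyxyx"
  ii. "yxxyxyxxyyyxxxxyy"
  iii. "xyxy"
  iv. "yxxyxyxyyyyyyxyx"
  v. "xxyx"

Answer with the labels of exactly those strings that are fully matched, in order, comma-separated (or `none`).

ii

i → no match — must end with "y"
ii → match
iii → no match
iv → no match — must end with "y"
v → no match — must end with "y"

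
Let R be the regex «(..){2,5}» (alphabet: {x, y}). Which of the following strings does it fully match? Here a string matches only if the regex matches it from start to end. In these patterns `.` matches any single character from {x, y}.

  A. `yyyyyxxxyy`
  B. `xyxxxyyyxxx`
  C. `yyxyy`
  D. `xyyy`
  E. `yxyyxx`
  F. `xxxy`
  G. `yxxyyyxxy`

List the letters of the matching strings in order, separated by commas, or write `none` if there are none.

A, D, E, F

A → match
B → no match
C → no match
D → match
E → match
F → match
G → no match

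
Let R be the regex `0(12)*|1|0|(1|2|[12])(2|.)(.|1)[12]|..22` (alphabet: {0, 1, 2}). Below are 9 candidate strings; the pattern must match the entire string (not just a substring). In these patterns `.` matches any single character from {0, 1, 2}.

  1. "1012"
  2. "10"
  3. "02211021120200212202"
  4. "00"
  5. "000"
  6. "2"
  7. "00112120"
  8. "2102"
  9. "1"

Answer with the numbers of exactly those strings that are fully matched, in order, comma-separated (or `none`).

1. "1012" → match
2. "10" → no match
3 → no match
4. "00" → no match
5. "000" → no match
6. "2" → no match
7. "00112120" → no match
8. "2102" → match
9. "1" → match

1, 8, 9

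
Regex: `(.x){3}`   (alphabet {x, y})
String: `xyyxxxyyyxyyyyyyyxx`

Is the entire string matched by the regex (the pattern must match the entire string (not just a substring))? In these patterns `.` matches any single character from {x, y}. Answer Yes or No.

No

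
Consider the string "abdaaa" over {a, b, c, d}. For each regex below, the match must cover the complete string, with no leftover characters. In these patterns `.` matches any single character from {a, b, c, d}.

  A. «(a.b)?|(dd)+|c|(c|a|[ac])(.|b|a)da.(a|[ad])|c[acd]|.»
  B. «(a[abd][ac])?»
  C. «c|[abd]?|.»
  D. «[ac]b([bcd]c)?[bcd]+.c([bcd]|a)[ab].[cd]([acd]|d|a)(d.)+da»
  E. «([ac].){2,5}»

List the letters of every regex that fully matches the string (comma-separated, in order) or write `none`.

A

A → match
B → no match
C → no match
D → no match — must end with "da"
E → no match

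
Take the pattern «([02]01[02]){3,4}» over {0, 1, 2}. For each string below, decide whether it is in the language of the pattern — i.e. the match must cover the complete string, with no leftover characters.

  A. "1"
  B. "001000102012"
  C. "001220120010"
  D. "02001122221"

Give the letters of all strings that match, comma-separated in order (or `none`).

A → no match
B → match
C → match
D → no match

B, C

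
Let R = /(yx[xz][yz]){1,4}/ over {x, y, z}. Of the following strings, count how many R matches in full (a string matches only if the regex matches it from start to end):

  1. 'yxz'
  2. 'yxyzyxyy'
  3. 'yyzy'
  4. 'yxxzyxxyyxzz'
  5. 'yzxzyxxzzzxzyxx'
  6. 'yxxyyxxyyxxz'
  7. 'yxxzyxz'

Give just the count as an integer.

1 → no match
2 → no match
3 → no match — must start with 'yx'
4 → match
5 → no match — must start with 'yx'
6 → match
7 → no match
Total matched: 2

2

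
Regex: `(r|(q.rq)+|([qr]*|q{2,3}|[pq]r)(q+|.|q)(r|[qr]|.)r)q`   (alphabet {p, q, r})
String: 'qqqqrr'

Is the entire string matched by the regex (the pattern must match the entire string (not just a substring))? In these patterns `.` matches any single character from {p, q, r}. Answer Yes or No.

Every match must end with 'q', but 'qqqqrr' does not.

No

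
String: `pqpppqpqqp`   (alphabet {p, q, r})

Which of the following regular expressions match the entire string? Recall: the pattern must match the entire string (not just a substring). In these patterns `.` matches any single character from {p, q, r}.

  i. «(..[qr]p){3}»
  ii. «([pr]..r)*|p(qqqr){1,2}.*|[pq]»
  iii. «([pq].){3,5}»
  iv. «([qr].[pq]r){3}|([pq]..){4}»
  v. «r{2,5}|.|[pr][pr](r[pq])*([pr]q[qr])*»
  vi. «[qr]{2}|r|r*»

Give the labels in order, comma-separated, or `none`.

i → no match
ii → no match
iii → match
iv → no match
v → no match
vi → no match

iii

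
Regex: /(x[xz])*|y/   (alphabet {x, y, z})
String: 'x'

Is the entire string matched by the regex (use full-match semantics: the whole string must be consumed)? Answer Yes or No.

No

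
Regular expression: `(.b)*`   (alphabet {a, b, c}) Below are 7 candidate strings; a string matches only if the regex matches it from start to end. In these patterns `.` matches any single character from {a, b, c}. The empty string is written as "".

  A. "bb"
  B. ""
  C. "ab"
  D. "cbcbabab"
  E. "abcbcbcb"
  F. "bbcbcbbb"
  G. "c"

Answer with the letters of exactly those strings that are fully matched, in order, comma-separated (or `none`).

A, B, C, D, E, F

A → match
B → match
C → match
D → match
E → match
F → match
G → no match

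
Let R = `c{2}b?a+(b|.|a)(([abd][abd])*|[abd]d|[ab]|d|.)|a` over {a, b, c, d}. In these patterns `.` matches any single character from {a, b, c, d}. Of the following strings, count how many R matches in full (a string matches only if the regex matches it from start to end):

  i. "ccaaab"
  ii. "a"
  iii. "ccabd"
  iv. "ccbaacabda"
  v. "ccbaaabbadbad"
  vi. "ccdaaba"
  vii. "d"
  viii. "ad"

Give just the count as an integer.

i → match
ii → match
iii → match
iv → match
v → match
vi → no match
vii → no match
viii → no match
Total matched: 5

5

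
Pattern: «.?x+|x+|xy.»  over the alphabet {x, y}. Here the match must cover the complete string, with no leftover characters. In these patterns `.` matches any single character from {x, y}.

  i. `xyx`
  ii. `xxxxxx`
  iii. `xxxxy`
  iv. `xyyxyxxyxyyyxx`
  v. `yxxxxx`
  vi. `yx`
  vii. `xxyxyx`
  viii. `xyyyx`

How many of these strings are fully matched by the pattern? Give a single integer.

i → match
ii → match
iii → no match
iv → no match
v → match
vi → match
vii → no match
viii → no match
Total matched: 4

4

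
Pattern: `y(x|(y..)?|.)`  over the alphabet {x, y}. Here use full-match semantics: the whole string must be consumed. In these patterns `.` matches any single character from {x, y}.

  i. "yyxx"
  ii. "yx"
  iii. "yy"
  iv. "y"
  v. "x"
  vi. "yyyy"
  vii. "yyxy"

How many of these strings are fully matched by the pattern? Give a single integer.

i → match
ii → match
iii → match
iv → match
v → no match — must start with "y"
vi → match
vii → match
Total matched: 6

6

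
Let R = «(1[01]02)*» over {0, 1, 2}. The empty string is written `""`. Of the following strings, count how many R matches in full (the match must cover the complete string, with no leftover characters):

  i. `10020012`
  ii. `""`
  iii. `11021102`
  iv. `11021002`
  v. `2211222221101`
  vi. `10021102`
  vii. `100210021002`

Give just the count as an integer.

i → no match
ii → match
iii → match
iv → match
v → no match
vi → match
vii → match
Total matched: 5

5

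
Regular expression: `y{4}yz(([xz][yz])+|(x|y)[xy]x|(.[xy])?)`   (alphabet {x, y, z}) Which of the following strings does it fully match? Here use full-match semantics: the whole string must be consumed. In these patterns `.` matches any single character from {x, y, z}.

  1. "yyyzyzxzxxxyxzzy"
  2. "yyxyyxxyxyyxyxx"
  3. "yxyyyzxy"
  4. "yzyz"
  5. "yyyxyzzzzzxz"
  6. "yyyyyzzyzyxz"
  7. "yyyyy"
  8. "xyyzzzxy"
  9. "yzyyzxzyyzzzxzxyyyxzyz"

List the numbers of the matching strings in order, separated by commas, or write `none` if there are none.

6

1 → no match
2 → no match
3 → no match
4 → no match
5 → no match
6 → match
7 → no match
8 → no match — must start with "y"
9 → no match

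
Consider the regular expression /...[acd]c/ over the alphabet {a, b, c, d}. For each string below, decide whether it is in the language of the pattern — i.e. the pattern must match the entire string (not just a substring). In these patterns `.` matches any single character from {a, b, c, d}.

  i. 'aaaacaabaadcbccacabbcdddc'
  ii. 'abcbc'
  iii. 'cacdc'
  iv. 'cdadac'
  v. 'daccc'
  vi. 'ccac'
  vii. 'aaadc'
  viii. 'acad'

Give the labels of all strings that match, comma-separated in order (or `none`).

iii, v, vii

i → no match
ii → no match
iii → match
iv → no match
v → match
vi → no match
vii → match
viii → no match — must end with 'c'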